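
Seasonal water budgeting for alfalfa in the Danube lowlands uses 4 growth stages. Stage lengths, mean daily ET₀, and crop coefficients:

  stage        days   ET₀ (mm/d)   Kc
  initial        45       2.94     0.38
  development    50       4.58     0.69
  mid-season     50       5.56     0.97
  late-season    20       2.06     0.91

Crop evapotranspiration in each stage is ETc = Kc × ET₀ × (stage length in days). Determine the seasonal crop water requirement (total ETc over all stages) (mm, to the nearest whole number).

initial: 0.38 × 2.94 × 45 = 50.27 mm
development: 0.69 × 4.58 × 50 = 158.01 mm
mid-season: 0.97 × 5.56 × 50 = 269.66 mm
late-season: 0.91 × 2.06 × 20 = 37.49 mm
Seasonal total = 515.43 mm

515 mm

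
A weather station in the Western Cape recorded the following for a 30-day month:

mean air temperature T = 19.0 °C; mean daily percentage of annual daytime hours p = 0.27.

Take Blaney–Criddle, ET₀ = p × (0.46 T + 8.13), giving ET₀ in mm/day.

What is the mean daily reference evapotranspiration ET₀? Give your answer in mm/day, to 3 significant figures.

ET₀ = 0.27 × (0.46 × 19.0 + 8.13) = 0.27 × 16.870 = 4.5549 mm/d

4.55 mm/day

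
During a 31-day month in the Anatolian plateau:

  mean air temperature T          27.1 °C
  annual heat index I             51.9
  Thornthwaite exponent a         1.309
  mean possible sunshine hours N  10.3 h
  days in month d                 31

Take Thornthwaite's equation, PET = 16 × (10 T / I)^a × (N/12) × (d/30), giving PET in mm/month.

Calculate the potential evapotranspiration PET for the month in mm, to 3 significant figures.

10T/I = 10 × 27.1 / 51.9 = 5.2216
(10T/I)^a = 5.2216^1.309 = 8.7017
Uncorrected PET = 16 × 8.7017 = 139.227 mm
Correction = (N/12)(d/30) = (10.3/12)(31/30) = 0.8869
PET = 139.227 × 0.8869 = 123.480 mm/month

123 mm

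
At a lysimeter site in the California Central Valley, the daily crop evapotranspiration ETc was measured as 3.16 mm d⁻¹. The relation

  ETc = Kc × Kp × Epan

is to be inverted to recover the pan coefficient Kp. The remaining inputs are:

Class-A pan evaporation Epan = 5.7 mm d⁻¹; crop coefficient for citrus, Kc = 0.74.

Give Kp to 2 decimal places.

ETc = Kc × Kp × Epan  ⇒  Kp = ETc / (Kc × Epan)
Kp = 3.16 / (0.74 × 5.7) = 3.16 / 4.218 = 0.7492

0.75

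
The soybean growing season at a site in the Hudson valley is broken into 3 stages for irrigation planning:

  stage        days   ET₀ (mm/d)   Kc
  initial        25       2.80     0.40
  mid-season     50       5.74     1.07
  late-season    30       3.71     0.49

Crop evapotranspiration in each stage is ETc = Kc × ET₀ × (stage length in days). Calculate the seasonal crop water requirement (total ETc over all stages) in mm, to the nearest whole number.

390 mm

initial: 0.40 × 2.80 × 25 = 28.00 mm
mid-season: 1.07 × 5.74 × 50 = 307.09 mm
late-season: 0.49 × 3.71 × 30 = 54.54 mm
Seasonal total = 389.63 mm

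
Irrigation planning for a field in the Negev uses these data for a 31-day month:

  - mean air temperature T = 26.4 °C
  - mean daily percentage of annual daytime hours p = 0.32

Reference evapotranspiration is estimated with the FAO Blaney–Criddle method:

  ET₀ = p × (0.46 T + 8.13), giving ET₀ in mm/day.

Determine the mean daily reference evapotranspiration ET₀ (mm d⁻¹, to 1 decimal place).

6.5 mm d⁻¹

ET₀ = 0.32 × (0.46 × 26.4 + 8.13) = 0.32 × 20.274 = 6.4877 mm/d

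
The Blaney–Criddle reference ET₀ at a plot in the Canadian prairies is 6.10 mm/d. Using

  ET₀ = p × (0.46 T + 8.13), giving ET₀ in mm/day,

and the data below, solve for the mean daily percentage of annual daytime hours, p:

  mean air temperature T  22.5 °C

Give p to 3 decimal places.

p = ET₀ / (0.46 T + 8.13) = 6.10 / (0.46 × 22.5 + 8.13) = 6.10 / 18.480 = 0.3301

0.330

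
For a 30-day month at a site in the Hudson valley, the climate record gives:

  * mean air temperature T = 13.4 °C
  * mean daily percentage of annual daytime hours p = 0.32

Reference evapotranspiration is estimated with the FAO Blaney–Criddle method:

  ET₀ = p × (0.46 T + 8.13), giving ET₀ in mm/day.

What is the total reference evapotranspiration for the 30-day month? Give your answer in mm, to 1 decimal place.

137.2 mm

ET₀ = 0.32 × (0.46 × 13.4 + 8.13) = 0.32 × 14.294 = 4.5741 mm/d
Monthly total = 4.5741 × 30 = 137.223 mm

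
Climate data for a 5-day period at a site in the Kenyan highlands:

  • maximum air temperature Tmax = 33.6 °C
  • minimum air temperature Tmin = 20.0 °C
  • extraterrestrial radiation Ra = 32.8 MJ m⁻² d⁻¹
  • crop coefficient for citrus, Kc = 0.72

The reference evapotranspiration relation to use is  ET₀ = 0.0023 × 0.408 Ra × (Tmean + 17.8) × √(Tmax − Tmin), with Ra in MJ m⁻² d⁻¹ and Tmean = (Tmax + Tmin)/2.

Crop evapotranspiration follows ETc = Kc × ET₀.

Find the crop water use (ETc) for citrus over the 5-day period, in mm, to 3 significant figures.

Tmean = (33.6 + 20.0)/2 = 26.80 °C
0.408 Ra = 0.408 × 32.8 = 13.3824 mm/d equivalent
ET₀ = 0.0023 × 13.3824 × (26.80 + 17.8) × √13.6 = 0.0023 × 13.3824 × 44.60 × 3.6878 = 5.0625 mm/d
ETc = Kc × ET₀ = 0.72 × 5.0625 = 3.6450 mm/d
Over 5 days: 3.6450 × 5 = 18.225 mm

18.2 mm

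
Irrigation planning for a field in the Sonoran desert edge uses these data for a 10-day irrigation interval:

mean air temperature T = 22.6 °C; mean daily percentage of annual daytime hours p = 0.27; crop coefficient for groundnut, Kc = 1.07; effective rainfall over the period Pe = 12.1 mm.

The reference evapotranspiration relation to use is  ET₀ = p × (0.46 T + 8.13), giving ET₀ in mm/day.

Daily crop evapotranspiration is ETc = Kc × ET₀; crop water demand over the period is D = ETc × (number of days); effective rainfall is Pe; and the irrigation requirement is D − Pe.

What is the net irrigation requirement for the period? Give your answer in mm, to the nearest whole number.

41 mm

ET₀ = 0.27 × (0.46 × 22.6 + 8.13) = 0.27 × 18.526 = 5.0020 mm/d
ETc = Kc × ET₀ = 1.07 × 5.0020 = 5.3521 mm/d
Crop demand D = ETc × 10 d = 5.3521 × 10 = 53.521 mm
D − Pe = 53.521 − 12.1 = 41.421 mm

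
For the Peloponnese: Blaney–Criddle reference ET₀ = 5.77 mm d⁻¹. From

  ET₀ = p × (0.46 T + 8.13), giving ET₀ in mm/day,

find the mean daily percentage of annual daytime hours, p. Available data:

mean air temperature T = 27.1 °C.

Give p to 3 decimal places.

p = ET₀ / (0.46 T + 8.13) = 5.77 / (0.46 × 27.1 + 8.13) = 5.77 / 20.596 = 0.2802

0.280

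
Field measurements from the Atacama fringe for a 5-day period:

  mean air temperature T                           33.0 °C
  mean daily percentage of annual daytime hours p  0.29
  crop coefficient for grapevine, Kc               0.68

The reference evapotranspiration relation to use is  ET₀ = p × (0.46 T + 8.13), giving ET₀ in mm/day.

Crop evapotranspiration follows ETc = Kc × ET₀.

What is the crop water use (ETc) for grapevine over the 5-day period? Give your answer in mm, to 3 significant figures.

ET₀ = 0.29 × (0.46 × 33.0 + 8.13) = 0.29 × 23.310 = 6.7599 mm/d
ETc = Kc × ET₀ = 0.68 × 6.7599 = 4.5967 mm/d
Over 5 days: 4.5967 × 5 = 22.984 mm

23.0 mm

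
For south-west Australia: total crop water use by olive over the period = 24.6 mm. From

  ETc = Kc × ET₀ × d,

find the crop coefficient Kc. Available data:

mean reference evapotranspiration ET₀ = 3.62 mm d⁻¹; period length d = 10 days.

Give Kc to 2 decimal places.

0.68

ETc = Kc × ET₀ × d  ⇒  Kc = ETc / (ET₀ × d)
Kc = 24.6 / (3.62 × 10) = 24.6 / 36.20 = 0.6796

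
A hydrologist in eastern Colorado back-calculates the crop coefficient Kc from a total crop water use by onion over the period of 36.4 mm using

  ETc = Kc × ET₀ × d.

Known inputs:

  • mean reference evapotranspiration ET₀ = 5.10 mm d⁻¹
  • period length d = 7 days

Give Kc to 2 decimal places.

1.02

ETc = Kc × ET₀ × d  ⇒  Kc = ETc / (ET₀ × d)
Kc = 36.4 / (5.10 × 7) = 36.4 / 35.70 = 1.0196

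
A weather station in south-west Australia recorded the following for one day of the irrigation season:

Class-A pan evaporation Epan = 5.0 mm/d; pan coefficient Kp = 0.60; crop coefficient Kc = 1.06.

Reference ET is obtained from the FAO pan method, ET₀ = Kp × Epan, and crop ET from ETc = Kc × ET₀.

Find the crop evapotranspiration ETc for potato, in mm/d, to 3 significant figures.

3.18 mm/d

ET₀ = 0.60 × 5.0 = 3.0000 mm/d
ETc = Kc × ET₀ = 1.06 × 3.0000 = 3.1800 mm/d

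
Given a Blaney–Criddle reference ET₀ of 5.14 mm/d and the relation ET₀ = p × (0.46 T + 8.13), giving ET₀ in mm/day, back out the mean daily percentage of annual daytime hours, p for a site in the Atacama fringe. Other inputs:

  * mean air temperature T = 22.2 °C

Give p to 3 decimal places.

p = ET₀ / (0.46 T + 8.13) = 5.14 / (0.46 × 22.2 + 8.13) = 5.14 / 18.342 = 0.2802

0.280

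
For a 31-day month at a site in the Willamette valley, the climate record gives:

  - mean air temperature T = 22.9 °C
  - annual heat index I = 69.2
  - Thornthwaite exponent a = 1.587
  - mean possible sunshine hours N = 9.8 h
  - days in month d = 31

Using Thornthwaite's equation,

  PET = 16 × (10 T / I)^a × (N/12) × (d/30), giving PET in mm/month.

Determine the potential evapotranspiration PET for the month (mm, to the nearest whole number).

10T/I = 10 × 22.9 / 69.2 = 3.3092
(10T/I)^a = 3.3092^1.587 = 6.6804
Uncorrected PET = 16 × 6.6804 = 106.886 mm
Correction = (N/12)(d/30) = (9.8/12)(31/30) = 0.8439
PET = 106.886 × 0.8439 = 90.201 mm/month

90 mm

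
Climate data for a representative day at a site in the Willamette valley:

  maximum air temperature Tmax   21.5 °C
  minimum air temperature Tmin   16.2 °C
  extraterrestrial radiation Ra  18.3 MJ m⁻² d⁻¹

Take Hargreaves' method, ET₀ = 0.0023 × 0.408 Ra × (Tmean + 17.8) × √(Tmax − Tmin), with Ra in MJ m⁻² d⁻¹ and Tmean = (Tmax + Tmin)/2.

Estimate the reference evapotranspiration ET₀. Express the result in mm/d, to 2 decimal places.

1.45 mm/d

Tmean = (21.5 + 16.2)/2 = 18.85 °C
0.408 Ra = 0.408 × 18.3 = 7.4664 mm/d equivalent
ET₀ = 0.0023 × 7.4664 × (18.85 + 17.8) × √5.3 = 0.0023 × 7.4664 × 36.65 × 2.3022 = 1.4490 mm/d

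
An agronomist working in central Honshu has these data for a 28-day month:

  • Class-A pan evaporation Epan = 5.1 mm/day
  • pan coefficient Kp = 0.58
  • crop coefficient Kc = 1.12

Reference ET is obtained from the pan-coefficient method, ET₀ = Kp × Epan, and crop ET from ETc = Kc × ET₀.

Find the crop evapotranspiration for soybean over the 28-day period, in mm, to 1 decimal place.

ET₀ = 0.58 × 5.1 = 2.9580 mm/d
ETc = Kc × ET₀ = 1.12 × 2.9580 = 3.3130 mm/d
Over 28 days: 3.3130 × 28 = 92.764 mm

92.8 mm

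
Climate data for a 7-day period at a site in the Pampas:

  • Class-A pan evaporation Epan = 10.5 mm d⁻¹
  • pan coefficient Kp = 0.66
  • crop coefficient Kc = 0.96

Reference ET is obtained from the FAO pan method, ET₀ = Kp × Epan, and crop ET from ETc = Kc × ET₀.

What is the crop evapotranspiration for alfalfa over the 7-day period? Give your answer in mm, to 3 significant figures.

ET₀ = 0.66 × 10.5 = 6.9300 mm/d
ETc = Kc × ET₀ = 0.96 × 6.9300 = 6.6528 mm/d
Over 7 days: 6.6528 × 7 = 46.570 mm

46.6 mm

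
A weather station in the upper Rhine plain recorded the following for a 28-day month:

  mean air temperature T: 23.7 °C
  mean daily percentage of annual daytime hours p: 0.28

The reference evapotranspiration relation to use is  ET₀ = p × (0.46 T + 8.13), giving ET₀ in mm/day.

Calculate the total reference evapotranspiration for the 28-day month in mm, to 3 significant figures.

149 mm

ET₀ = 0.28 × (0.46 × 23.7 + 8.13) = 0.28 × 19.032 = 5.3290 mm/d
Monthly total = 5.3290 × 28 = 149.212 mm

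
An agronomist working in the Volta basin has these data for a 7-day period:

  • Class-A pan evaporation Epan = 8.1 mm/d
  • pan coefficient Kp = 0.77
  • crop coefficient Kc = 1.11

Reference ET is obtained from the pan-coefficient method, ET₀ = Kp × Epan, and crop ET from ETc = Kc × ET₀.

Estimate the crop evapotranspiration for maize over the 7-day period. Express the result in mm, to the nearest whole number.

48 mm

ET₀ = 0.77 × 8.1 = 6.2370 mm/d
ETc = Kc × ET₀ = 1.11 × 6.2370 = 6.9231 mm/d
Over 7 days: 6.9231 × 7 = 48.462 mm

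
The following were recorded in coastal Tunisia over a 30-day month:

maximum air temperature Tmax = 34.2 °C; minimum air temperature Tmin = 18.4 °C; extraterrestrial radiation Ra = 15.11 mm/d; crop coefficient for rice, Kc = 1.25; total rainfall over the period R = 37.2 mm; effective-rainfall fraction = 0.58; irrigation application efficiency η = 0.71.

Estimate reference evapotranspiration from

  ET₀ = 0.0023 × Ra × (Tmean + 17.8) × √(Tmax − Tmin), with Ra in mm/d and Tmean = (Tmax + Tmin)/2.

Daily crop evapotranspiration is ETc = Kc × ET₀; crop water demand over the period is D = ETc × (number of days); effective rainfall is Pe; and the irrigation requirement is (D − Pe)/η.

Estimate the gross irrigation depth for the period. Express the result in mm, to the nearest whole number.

291 mm

Tmean = (34.2 + 18.4)/2 = 26.30 °C
ET₀ = 0.0023 × 15.11 × (26.30 + 17.8) × √15.8 = 0.0023 × 15.11 × 44.10 × 3.9749 = 6.0920 mm/d
ETc = Kc × ET₀ = 1.25 × 6.0920 = 7.6150 mm/d
Crop demand D = ETc × 30 d = 7.6150 × 30 = 228.450 mm
Pe = 0.58 × 37.2 = 21.576 mm
D − Pe = 228.450 − 21.576 = 206.874 mm
Gross irrigation = 206.874 / 0.71 = 291.372 mm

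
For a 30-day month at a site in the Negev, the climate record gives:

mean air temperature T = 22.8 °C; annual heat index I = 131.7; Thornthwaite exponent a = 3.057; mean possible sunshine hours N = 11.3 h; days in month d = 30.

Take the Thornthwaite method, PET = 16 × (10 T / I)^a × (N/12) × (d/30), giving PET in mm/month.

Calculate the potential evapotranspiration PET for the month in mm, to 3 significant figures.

10T/I = 10 × 22.8 / 131.7 = 1.7312
(10T/I)^a = 1.7312^3.057 = 5.3534
Uncorrected PET = 16 × 5.3534 = 85.654 mm
Correction = (N/12)(d/30) = (11.3/12)(30/30) = 0.9417
PET = 85.654 × 0.9417 = 80.660 mm/month

80.7 mm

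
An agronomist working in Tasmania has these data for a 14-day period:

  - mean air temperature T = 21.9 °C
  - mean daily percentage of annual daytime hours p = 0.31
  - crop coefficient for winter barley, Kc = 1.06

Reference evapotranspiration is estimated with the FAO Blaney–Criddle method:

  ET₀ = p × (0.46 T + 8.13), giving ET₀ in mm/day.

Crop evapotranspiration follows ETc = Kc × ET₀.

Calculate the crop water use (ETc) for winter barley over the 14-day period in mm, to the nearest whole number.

ET₀ = 0.31 × (0.46 × 21.9 + 8.13) = 0.31 × 18.204 = 5.6432 mm/d
ETc = Kc × ET₀ = 1.06 × 5.6432 = 5.9818 mm/d
Over 14 days: 5.9818 × 14 = 83.745 mm

84 mm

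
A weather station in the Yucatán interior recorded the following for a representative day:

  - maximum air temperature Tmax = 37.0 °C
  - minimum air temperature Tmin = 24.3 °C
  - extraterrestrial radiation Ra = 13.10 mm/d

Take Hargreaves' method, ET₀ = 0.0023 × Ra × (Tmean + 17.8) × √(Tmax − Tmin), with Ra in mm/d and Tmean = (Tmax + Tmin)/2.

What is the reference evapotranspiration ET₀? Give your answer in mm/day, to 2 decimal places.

Tmean = (37.0 + 24.3)/2 = 30.65 °C
ET₀ = 0.0023 × 13.10 × (30.65 + 17.8) × √12.7 = 0.0023 × 13.10 × 48.45 × 3.5637 = 5.2023 mm/d

5.20 mm/day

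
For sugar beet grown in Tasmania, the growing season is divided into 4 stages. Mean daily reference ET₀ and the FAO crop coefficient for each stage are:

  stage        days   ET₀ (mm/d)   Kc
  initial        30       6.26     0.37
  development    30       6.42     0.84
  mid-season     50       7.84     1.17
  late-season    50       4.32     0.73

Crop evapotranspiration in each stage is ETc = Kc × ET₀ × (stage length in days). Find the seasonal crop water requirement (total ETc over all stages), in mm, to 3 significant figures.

initial: 0.37 × 6.26 × 30 = 69.49 mm
development: 0.84 × 6.42 × 30 = 161.78 mm
mid-season: 1.17 × 7.84 × 50 = 458.64 mm
late-season: 0.73 × 4.32 × 50 = 157.68 mm
Seasonal total = 847.59 mm

848 mm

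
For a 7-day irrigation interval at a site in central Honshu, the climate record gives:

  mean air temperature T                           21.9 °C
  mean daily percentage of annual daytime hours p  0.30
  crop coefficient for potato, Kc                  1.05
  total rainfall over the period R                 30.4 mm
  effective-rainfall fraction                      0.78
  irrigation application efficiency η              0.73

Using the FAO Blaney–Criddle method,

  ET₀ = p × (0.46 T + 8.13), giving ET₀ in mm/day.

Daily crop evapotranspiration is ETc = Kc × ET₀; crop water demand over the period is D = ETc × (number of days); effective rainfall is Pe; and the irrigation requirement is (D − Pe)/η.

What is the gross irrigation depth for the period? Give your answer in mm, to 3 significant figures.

22.5 mm

ET₀ = 0.30 × (0.46 × 21.9 + 8.13) = 0.30 × 18.204 = 5.4612 mm/d
ETc = Kc × ET₀ = 1.05 × 5.4612 = 5.7343 mm/d
Crop demand D = ETc × 7 d = 5.7343 × 7 = 40.140 mm
Pe = 0.78 × 30.4 = 23.712 mm
D − Pe = 40.140 − 23.712 = 16.428 mm
Gross irrigation = 16.428 / 0.73 = 22.504 mm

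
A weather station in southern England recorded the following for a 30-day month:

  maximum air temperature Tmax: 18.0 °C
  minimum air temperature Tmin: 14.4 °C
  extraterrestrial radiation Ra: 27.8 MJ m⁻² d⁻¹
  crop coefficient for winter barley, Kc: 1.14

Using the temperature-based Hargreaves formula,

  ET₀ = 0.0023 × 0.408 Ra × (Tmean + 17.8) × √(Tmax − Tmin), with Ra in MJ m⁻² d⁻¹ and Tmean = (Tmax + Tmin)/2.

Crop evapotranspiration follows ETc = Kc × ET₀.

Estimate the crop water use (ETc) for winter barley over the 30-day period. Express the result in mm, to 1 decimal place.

Tmean = (18.0 + 14.4)/2 = 16.20 °C
0.408 Ra = 0.408 × 27.8 = 11.3424 mm/d equivalent
ET₀ = 0.0023 × 11.3424 × (16.20 + 17.8) × √3.6 = 0.0023 × 11.3424 × 34.00 × 1.8974 = 1.6829 mm/d
ETc = Kc × ET₀ = 1.14 × 1.6829 = 1.9185 mm/d
Over 30 days: 1.9185 × 30 = 57.555 mm

57.6 mm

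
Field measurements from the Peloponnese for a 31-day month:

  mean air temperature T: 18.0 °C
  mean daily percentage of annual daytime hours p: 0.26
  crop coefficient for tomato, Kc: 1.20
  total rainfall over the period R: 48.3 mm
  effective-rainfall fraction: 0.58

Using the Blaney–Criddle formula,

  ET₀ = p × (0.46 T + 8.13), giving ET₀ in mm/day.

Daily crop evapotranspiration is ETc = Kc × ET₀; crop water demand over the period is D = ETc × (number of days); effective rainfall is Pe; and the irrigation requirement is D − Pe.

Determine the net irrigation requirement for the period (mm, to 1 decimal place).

130.7 mm

ET₀ = 0.26 × (0.46 × 18.0 + 8.13) = 0.26 × 16.410 = 4.2666 mm/d
ETc = Kc × ET₀ = 1.20 × 4.2666 = 5.1199 mm/d
Crop demand D = ETc × 31 d = 5.1199 × 31 = 158.717 mm
Pe = 0.58 × 48.3 = 28.014 mm
D − Pe = 158.717 − 28.014 = 130.703 mm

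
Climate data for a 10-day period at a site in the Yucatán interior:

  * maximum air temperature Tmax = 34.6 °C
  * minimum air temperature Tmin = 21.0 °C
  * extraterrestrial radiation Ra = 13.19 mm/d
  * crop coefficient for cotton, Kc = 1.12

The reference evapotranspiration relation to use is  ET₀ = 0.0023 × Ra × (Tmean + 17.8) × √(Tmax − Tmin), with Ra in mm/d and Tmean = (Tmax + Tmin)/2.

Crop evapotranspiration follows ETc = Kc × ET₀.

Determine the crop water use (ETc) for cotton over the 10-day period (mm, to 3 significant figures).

57.1 mm

Tmean = (34.6 + 21.0)/2 = 27.80 °C
ET₀ = 0.0023 × 13.19 × (27.80 + 17.8) × √13.6 = 0.0023 × 13.19 × 45.60 × 3.6878 = 5.1016 mm/d
ETc = Kc × ET₀ = 1.12 × 5.1016 = 5.7138 mm/d
Over 10 days: 5.7138 × 10 = 57.138 mm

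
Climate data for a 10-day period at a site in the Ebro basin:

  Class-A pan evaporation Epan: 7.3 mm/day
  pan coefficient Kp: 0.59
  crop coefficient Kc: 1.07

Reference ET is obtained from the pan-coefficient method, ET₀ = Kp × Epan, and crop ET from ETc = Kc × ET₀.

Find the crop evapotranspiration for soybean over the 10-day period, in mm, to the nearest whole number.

ET₀ = 0.59 × 7.3 = 4.3070 mm/d
ETc = Kc × ET₀ = 1.07 × 4.3070 = 4.6085 mm/d
Over 10 days: 4.6085 × 10 = 46.085 mm

46 mm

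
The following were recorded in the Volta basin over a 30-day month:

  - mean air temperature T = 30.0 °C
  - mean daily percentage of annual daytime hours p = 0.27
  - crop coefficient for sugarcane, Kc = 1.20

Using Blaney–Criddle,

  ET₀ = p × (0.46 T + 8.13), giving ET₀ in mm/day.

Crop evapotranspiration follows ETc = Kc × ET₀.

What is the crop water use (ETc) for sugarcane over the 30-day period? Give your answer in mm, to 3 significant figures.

213 mm

ET₀ = 0.27 × (0.46 × 30.0 + 8.13) = 0.27 × 21.930 = 5.9211 mm/d
ETc = Kc × ET₀ = 1.20 × 5.9211 = 7.1053 mm/d
Over 30 days: 7.1053 × 30 = 213.159 mm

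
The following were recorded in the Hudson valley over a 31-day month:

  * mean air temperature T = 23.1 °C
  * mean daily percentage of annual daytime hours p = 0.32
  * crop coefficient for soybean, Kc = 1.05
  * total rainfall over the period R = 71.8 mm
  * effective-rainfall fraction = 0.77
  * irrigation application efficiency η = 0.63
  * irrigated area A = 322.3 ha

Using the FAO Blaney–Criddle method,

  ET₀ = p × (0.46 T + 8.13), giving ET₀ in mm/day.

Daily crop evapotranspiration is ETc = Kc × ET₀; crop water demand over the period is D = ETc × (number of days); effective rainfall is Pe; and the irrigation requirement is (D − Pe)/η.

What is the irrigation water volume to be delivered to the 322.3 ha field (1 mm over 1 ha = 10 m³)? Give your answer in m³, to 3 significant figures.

717000 m³

ET₀ = 0.32 × (0.46 × 23.1 + 8.13) = 0.32 × 18.756 = 6.0019 mm/d
ETc = Kc × ET₀ = 1.05 × 6.0019 = 6.3020 mm/d
Crop demand D = ETc × 31 d = 6.3020 × 31 = 195.362 mm
Pe = 0.77 × 71.8 = 55.286 mm
D − Pe = 195.362 − 55.286 = 140.076 mm
Gross irrigation = 140.076 / 0.63 = 222.343 mm
Volume = 222.343 mm × 322.3 ha × 10 = 716611.5 m³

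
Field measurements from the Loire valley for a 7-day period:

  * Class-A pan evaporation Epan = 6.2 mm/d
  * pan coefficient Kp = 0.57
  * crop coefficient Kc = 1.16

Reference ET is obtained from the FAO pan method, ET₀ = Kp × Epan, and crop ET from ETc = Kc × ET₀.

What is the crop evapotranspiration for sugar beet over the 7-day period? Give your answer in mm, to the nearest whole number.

ET₀ = 0.57 × 6.2 = 3.5340 mm/d
ETc = Kc × ET₀ = 1.16 × 3.5340 = 4.0994 mm/d
Over 7 days: 4.0994 × 7 = 28.696 mm

29 mm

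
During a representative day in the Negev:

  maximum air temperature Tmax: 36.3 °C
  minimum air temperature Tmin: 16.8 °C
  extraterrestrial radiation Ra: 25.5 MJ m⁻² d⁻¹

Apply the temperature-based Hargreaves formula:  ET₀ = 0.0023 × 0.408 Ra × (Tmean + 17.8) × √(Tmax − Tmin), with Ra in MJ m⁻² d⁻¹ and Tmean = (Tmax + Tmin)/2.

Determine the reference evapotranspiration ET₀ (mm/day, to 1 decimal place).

4.7 mm/day

Tmean = (36.3 + 16.8)/2 = 26.55 °C
0.408 Ra = 0.408 × 25.5 = 10.4040 mm/d equivalent
ET₀ = 0.0023 × 10.4040 × (26.55 + 17.8) × √19.5 = 0.0023 × 10.4040 × 44.35 × 4.4159 = 4.6864 mm/d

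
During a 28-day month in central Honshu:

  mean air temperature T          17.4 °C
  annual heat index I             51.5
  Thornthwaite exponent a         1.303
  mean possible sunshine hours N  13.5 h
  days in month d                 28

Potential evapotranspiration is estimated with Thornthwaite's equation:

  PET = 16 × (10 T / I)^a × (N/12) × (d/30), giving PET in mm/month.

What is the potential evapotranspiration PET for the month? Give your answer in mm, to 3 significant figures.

10T/I = 10 × 17.4 / 51.5 = 3.3786
(10T/I)^a = 3.3786^1.303 = 4.8859
Uncorrected PET = 16 × 4.8859 = 78.174 mm
Correction = (N/12)(d/30) = (13.5/12)(28/30) = 1.0500
PET = 78.174 × 1.0500 = 82.083 mm/month

82.1 mm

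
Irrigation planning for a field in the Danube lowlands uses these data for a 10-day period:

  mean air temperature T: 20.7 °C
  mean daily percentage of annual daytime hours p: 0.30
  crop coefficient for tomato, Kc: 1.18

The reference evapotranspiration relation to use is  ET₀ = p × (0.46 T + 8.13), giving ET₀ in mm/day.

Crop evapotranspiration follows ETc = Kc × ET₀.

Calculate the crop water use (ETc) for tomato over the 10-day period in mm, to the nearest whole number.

ET₀ = 0.30 × (0.46 × 20.7 + 8.13) = 0.30 × 17.652 = 5.2956 mm/d
ETc = Kc × ET₀ = 1.18 × 5.2956 = 6.2488 mm/d
Over 10 days: 6.2488 × 10 = 62.488 mm

62 mm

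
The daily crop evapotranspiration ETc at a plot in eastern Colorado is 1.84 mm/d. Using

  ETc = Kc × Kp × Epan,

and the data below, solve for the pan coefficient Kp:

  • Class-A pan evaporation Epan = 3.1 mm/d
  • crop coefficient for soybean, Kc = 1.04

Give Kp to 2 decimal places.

0.57

ETc = Kc × Kp × Epan  ⇒  Kp = ETc / (Kc × Epan)
Kp = 1.84 / (1.04 × 3.1) = 1.84 / 3.224 = 0.5707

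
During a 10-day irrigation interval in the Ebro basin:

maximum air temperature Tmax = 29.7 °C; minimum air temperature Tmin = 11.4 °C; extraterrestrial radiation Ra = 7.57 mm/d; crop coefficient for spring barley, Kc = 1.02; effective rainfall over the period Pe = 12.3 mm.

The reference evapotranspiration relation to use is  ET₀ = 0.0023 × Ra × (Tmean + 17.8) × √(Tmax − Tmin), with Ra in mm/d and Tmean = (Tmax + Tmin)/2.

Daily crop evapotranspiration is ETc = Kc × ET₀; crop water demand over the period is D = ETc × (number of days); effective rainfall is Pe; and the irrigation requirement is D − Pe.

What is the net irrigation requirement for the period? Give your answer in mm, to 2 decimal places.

16.83 mm

Tmean = (29.7 + 11.4)/2 = 20.55 °C
ET₀ = 0.0023 × 7.57 × (20.55 + 17.8) × √18.3 = 0.0023 × 7.57 × 38.35 × 4.2778 = 2.8563 mm/d
ETc = Kc × ET₀ = 1.02 × 2.8563 = 2.9134 mm/d
Crop demand D = ETc × 10 d = 2.9134 × 10 = 29.134 mm
D − Pe = 29.134 − 12.3 = 16.834 mm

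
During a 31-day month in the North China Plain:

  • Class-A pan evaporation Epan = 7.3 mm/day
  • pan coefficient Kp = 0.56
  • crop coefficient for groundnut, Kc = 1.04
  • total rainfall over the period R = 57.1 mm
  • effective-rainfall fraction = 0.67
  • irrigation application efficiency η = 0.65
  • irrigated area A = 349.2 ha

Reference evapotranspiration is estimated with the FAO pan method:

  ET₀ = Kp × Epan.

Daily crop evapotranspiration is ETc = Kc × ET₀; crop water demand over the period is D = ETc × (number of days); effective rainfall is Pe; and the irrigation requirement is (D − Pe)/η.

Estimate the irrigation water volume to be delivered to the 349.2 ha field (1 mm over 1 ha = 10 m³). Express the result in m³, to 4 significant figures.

ET₀ = 0.56 × 7.3 = 4.0880 mm/d
ETc = Kc × ET₀ = 1.04 × 4.0880 = 4.2515 mm/d
Crop demand D = ETc × 31 d = 4.2515 × 31 = 131.797 mm
Pe = 0.67 × 57.1 = 38.257 mm
D − Pe = 131.797 − 38.257 = 93.540 mm
Gross irrigation = 93.540 / 0.65 = 143.908 mm
Volume = 143.908 mm × 349.2 ha × 10 = 502526.7 m³

502500 m³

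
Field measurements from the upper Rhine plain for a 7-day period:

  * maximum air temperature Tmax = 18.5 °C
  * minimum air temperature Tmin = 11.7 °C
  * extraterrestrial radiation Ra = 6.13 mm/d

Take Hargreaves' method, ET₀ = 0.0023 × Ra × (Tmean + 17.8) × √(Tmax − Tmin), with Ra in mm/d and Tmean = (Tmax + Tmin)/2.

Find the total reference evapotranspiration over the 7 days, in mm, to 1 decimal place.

Tmean = (18.5 + 11.7)/2 = 15.10 °C
ET₀ = 0.0023 × 6.13 × (15.10 + 17.8) × √6.8 = 0.0023 × 6.13 × 32.90 × 2.6077 = 1.2096 mm/d
Over 7 days: 1.2096 × 7 = 8.467 mm

8.5 mm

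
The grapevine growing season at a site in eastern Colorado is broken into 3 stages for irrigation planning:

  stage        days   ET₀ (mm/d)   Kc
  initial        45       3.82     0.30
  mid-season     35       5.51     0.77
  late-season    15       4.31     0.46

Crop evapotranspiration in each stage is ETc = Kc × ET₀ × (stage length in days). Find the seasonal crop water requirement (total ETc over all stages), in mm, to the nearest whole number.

230 mm

initial: 0.30 × 3.82 × 45 = 51.57 mm
mid-season: 0.77 × 5.51 × 35 = 148.49 mm
late-season: 0.46 × 4.31 × 15 = 29.74 mm
Seasonal total = 229.80 mm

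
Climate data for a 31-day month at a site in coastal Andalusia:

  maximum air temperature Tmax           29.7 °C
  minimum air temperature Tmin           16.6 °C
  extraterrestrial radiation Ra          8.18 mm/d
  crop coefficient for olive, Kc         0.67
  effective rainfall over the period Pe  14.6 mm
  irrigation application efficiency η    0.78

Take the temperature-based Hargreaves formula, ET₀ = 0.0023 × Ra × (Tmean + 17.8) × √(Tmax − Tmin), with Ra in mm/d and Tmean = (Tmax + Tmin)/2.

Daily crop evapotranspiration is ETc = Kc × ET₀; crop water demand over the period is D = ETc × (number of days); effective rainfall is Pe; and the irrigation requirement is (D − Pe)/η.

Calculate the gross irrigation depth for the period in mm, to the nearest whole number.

56 mm

Tmean = (29.7 + 16.6)/2 = 23.15 °C
ET₀ = 0.0023 × 8.18 × (23.15 + 17.8) × √13.1 = 0.0023 × 8.18 × 40.95 × 3.6194 = 2.7885 mm/d
ETc = Kc × ET₀ = 0.67 × 2.7885 = 1.8683 mm/d
Crop demand D = ETc × 31 d = 1.8683 × 31 = 57.917 mm
D − Pe = 57.917 − 14.6 = 43.317 mm
Gross irrigation = 43.317 / 0.78 = 55.535 mm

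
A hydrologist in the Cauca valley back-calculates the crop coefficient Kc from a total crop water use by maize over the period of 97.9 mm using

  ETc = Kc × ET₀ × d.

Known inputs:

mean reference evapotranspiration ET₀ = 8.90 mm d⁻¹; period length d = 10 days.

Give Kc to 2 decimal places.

ETc = Kc × ET₀ × d  ⇒  Kc = ETc / (ET₀ × d)
Kc = 97.9 / (8.90 × 10) = 97.9 / 89.00 = 1.1000

1.10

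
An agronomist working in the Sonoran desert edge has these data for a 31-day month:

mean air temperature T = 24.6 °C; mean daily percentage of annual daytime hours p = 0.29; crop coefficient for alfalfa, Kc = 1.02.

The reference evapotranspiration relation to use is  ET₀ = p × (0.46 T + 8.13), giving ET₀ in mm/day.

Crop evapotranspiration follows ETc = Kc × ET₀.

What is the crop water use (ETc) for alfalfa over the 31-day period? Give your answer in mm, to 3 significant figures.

178 mm

ET₀ = 0.29 × (0.46 × 24.6 + 8.13) = 0.29 × 19.446 = 5.6393 mm/d
ETc = Kc × ET₀ = 1.02 × 5.6393 = 5.7521 mm/d
Over 31 days: 5.7521 × 31 = 178.315 mm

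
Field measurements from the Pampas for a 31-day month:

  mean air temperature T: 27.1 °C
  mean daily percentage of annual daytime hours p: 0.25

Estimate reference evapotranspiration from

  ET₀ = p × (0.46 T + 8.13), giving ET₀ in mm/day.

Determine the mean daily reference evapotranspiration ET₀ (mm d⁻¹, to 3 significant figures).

5.15 mm d⁻¹

ET₀ = 0.25 × (0.46 × 27.1 + 8.13) = 0.25 × 20.596 = 5.1490 mm/d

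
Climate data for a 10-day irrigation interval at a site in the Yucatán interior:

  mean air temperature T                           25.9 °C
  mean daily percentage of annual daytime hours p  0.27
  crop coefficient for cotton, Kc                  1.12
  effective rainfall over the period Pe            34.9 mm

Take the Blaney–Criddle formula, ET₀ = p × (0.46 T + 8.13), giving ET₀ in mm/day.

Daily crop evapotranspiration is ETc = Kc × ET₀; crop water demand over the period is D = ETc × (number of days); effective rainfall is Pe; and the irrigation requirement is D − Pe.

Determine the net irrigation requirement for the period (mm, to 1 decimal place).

ET₀ = 0.27 × (0.46 × 25.9 + 8.13) = 0.27 × 20.044 = 5.4119 mm/d
ETc = Kc × ET₀ = 1.12 × 5.4119 = 6.0613 mm/d
Crop demand D = ETc × 10 d = 6.0613 × 10 = 60.613 mm
D − Pe = 60.613 − 34.9 = 25.713 mm

25.7 mm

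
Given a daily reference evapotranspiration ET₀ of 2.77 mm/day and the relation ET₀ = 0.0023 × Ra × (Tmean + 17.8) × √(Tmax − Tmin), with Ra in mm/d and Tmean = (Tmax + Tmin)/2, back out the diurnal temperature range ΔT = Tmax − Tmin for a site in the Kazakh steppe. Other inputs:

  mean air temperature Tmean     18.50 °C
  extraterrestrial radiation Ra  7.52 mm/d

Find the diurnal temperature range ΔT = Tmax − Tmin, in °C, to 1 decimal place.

√ΔT = ET₀ / [0.0023 × Ra × (Tmean+17.8)] = 2.77 / (0.0023 × 7.52 × 36.30) = 4.4119
ΔT = 4.4119² = 19.465 °C

19.5 °C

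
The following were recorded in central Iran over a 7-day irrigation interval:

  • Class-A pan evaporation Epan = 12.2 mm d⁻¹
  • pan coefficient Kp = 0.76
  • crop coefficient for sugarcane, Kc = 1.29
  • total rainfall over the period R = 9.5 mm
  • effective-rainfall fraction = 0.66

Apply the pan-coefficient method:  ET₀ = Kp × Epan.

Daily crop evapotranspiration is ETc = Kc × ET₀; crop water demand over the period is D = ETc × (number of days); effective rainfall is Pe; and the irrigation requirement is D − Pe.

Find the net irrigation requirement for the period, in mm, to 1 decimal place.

77.5 mm

ET₀ = 0.76 × 12.2 = 9.2720 mm/d
ETc = Kc × ET₀ = 1.29 × 9.2720 = 11.9609 mm/d
Crop demand D = ETc × 7 d = 11.9609 × 7 = 83.726 mm
Pe = 0.66 × 9.5 = 6.270 mm
D − Pe = 83.726 − 6.270 = 77.456 mm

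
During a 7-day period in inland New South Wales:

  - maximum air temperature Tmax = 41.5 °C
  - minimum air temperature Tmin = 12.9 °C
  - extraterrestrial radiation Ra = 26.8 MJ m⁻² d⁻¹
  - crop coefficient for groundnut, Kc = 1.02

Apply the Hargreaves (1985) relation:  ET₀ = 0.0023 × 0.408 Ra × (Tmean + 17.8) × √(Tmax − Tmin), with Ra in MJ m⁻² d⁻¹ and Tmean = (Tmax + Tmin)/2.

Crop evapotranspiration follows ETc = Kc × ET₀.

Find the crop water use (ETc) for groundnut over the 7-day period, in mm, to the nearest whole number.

43 mm

Tmean = (41.5 + 12.9)/2 = 27.20 °C
0.408 Ra = 0.408 × 26.8 = 10.9344 mm/d equivalent
ET₀ = 0.0023 × 10.9344 × (27.20 + 17.8) × √28.6 = 0.0023 × 10.9344 × 45.00 × 5.3479 = 6.0523 mm/d
ETc = Kc × ET₀ = 1.02 × 6.0523 = 6.1733 mm/d
Over 7 days: 6.1733 × 7 = 43.213 mm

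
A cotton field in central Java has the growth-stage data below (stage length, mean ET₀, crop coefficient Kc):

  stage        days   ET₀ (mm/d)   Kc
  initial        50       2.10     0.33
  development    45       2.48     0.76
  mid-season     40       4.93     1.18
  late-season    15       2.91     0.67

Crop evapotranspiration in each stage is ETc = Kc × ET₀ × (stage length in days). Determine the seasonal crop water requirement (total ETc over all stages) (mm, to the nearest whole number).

381 mm

initial: 0.33 × 2.10 × 50 = 34.65 mm
development: 0.76 × 2.48 × 45 = 84.82 mm
mid-season: 1.18 × 4.93 × 40 = 232.70 mm
late-season: 0.67 × 2.91 × 15 = 29.25 mm
Seasonal total = 381.42 mm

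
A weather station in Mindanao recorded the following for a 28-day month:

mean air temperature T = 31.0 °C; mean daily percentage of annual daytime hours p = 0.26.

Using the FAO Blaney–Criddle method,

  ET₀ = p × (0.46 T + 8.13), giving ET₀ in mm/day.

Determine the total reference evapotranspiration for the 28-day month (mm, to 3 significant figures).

ET₀ = 0.26 × (0.46 × 31.0 + 8.13) = 0.26 × 22.390 = 5.8214 mm/d
Monthly total = 5.8214 × 28 = 162.999 mm

163 mm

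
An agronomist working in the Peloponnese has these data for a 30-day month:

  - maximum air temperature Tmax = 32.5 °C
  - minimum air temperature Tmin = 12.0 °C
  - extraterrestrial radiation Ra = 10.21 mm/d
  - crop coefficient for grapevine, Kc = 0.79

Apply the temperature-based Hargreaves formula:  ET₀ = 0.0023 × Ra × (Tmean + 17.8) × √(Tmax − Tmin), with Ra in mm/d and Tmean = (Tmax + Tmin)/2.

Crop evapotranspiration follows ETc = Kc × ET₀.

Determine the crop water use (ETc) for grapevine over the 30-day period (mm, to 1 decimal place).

100.9 mm

Tmean = (32.5 + 12.0)/2 = 22.25 °C
ET₀ = 0.0023 × 10.21 × (22.25 + 17.8) × √20.5 = 0.0023 × 10.21 × 40.05 × 4.5277 = 4.2583 mm/d
ETc = Kc × ET₀ = 0.79 × 4.2583 = 3.3641 mm/d
Over 30 days: 3.3641 × 30 = 100.923 mm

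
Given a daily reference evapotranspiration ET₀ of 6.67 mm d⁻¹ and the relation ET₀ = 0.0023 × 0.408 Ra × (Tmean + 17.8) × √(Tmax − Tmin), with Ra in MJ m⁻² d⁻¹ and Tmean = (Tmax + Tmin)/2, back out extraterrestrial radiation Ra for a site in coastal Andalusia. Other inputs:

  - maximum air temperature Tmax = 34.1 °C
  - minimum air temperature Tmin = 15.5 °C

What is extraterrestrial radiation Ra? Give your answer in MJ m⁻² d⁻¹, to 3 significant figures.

Tmean = (34.1+15.5)/2 = 24.80 °C; ΔT = 18.6
Ra = ET₀ / [0.0023 × 0.408 × (Tmean+17.8) × √ΔT]
   = 6.67 / (0.0023 × 0.408 × 42.60 × 4.3128) = 38.687 MJ m⁻² d⁻¹

38.7 MJ m⁻² d⁻¹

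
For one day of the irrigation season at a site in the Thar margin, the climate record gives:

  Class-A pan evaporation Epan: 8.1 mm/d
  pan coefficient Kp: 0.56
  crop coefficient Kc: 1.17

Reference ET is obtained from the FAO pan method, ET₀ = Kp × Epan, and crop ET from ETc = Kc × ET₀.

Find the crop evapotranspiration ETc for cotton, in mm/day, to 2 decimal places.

5.31 mm/day

ET₀ = 0.56 × 8.1 = 4.5360 mm/d
ETc = Kc × ET₀ = 1.17 × 4.5360 = 5.3071 mm/d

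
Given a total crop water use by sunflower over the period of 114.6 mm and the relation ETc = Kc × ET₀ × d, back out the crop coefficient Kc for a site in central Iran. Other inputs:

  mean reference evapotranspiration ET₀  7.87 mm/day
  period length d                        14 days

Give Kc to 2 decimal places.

ETc = Kc × ET₀ × d  ⇒  Kc = ETc / (ET₀ × d)
Kc = 114.6 / (7.87 × 14) = 114.6 / 110.18 = 1.0401

1.04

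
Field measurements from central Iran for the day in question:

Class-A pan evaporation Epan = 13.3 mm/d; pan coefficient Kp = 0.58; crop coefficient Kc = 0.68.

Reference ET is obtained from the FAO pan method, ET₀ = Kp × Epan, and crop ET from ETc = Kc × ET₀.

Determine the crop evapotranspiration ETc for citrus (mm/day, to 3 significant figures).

ET₀ = 0.58 × 13.3 = 7.7140 mm/d
ETc = Kc × ET₀ = 0.68 × 7.7140 = 5.2455 mm/d

5.25 mm/day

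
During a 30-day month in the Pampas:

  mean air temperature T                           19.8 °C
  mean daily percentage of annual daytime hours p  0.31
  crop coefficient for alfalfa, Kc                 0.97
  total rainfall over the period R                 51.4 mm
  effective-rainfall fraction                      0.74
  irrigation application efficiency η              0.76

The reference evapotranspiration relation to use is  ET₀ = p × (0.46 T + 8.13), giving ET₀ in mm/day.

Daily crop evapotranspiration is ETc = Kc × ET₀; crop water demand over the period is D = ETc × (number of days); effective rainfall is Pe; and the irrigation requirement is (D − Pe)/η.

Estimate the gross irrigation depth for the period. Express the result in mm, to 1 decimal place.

154.6 mm

ET₀ = 0.31 × (0.46 × 19.8 + 8.13) = 0.31 × 17.238 = 5.3438 mm/d
ETc = Kc × ET₀ = 0.97 × 5.3438 = 5.1835 mm/d
Crop demand D = ETc × 30 d = 5.1835 × 30 = 155.505 mm
Pe = 0.74 × 51.4 = 38.036 mm
D − Pe = 155.505 − 38.036 = 117.469 mm
Gross irrigation = 117.469 / 0.76 = 154.564 mm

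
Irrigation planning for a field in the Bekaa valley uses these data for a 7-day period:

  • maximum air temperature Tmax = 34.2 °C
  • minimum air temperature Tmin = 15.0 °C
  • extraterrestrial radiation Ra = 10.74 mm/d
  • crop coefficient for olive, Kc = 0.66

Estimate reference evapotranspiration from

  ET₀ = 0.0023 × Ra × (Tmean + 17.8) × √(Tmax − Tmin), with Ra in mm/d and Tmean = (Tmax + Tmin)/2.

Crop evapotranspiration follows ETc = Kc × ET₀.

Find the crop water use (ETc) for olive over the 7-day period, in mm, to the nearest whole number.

21 mm

Tmean = (34.2 + 15.0)/2 = 24.60 °C
ET₀ = 0.0023 × 10.74 × (24.60 + 17.8) × √19.2 = 0.0023 × 10.74 × 42.40 × 4.3818 = 4.5893 mm/d
ETc = Kc × ET₀ = 0.66 × 4.5893 = 3.0289 mm/d
Over 7 days: 3.0289 × 7 = 21.202 mm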